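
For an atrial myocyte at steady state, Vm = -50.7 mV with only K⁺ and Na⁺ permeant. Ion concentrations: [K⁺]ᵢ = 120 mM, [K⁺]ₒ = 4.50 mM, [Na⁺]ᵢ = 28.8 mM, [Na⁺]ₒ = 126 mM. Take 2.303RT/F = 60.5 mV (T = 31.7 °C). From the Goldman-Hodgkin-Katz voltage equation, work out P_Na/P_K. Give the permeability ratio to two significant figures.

0.11

Let α = P_Na/P_K. GHK: Vm = 60.5·log₁₀[(Kₒ + α·Naₒ)/(Kᵢ + α·Naᵢ)].
10^(Vm/60.5) = 10^(-50.7/60.5) = 0.14521
So 0.14521·(Kᵢ + α·Naᵢ) = Kₒ + α·Naₒ → α = (0.14521·120.0 − 4.5) / (126.0 − 0.14521·28.8)
α = (17.42 − 4.5) / (126.0 − 4.182) = 12.92/121.8 = 0.1061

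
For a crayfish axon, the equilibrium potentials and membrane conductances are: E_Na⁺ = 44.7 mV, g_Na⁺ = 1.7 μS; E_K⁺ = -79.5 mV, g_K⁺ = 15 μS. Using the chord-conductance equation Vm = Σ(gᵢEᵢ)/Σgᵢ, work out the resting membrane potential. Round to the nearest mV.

-67 mV

Σ gᵢEᵢ = 1.7·(44.7) + 15·(-79.5) = -1116.51
Σ gᵢ = 1.7 + 15 = 16.7
Vm = -1116.51 / 16.7 = -66.86 mV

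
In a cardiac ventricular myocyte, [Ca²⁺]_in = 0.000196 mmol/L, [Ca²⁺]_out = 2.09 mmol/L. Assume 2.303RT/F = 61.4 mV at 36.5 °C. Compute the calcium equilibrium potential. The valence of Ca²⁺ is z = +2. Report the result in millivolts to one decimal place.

E = (61.4/z) · log₁₀([Ca²⁺]_out/[Ca²⁺]_in) with z = +2.
= (61.4/2) · log₁₀(2.09/0.000196) = 30.70 · log₁₀(1.066e+04)
= 30.70 · (4.0279) = 123.66 mV

123.7 mV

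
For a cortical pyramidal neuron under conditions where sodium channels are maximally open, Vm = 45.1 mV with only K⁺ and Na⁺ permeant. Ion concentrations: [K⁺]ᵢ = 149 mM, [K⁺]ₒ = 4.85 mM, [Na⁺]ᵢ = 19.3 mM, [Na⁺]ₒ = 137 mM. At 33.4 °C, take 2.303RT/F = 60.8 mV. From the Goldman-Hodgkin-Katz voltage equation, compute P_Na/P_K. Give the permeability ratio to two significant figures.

Let α = P_Na/P_K. GHK: Vm = 60.8·log₁₀[(Kₒ + α·Naₒ)/(Kᵢ + α·Naᵢ)].
10^(Vm/60.8) = 10^(45.1/60.8) = 5.5179
So 5.5179·(Kᵢ + α·Naᵢ) = Kₒ + α·Naₒ → α = (5.5179·149.0 − 4.85) / (137.0 − 5.5179·19.3)
α = (822.2 − 4.85) / (137.0 − 106.5) = 817.3/30.5 = 26.79

27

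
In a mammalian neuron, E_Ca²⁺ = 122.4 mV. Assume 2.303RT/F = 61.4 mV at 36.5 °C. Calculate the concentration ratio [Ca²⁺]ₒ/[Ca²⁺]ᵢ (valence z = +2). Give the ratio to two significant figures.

log₁₀([out]/[in]) = E·z/(61.4) = 122.4 × 2 / 61.4 = 3.9870
[out]/[in] = 10^(3.9870) = 9704

9700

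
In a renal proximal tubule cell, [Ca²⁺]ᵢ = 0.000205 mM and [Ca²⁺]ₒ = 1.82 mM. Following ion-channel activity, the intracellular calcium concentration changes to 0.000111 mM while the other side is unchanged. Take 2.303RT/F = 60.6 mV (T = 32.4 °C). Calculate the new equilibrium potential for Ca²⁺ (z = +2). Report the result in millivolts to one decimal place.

After the shift: [Ca²⁺]_out = 1.82, [Ca²⁺]_in = 0.000111 mM.
E_new = (60.6/2)·log₁₀(1.82/0.000111) = 30.30 · (4.2147) = 127.71 mV

127.7 mV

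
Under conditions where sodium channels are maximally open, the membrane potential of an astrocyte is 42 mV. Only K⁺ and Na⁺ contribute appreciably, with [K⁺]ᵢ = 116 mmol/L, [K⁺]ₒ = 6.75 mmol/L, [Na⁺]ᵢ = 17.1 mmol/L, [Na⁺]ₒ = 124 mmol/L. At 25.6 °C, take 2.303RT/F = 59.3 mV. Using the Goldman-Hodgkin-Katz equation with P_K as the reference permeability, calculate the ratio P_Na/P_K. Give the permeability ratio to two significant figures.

Let α = P_Na/P_K. GHK: Vm = 59.3·log₁₀[(Kₒ + α·Naₒ)/(Kᵢ + α·Naᵢ)].
10^(Vm/59.3) = 10^(42.0/59.3) = 5.1081
So 5.1081·(Kᵢ + α·Naᵢ) = Kₒ + α·Naₒ → α = (5.1081·116.0 − 6.75) / (124.0 − 5.1081·17.1)
α = (592.5 − 6.75) / (124.0 − 87.35) = 585.8/36.65 = 15.98

16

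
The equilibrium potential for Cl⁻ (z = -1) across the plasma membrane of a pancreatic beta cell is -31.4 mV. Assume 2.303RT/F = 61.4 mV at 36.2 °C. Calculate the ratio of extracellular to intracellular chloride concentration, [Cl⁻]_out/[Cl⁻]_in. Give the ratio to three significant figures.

3.25

log₁₀([out]/[in]) = E·z/(61.4) = -31.4 × -1 / 61.4 = 0.5114
[out]/[in] = 10^(0.5114) = 3.246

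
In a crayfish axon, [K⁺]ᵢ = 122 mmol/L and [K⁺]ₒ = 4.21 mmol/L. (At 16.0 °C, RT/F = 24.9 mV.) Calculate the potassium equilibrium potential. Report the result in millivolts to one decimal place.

-83.8 mV

E = (24.9/z) · ln([K⁺]_out/[K⁺]_in) with z = +1.
= (24.9/1) · ln(4.21/122) = 24.90 · ln(0.03451)
= 24.90 · (-3.3666) = -83.83 mV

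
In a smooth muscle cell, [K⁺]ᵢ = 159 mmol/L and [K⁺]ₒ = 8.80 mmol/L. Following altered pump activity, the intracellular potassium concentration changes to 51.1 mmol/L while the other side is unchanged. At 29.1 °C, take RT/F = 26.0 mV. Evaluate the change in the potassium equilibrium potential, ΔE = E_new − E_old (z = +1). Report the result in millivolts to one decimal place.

29.5 mV

E_old = (26.0/1)·ln(8.80/159) = -75.25 mV
E_new = (26.0/1)·ln(8.80/51.1) = -45.73 mV
ΔE = -45.73 − (-75.25) = 29.51 mV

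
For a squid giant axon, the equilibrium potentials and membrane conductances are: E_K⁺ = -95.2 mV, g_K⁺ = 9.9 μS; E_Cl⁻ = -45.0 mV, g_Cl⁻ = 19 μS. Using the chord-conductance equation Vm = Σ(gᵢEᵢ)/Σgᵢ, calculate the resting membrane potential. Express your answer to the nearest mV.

-62 mV

Σ gᵢEᵢ = 9.9·(-95.2) + 19·(-45.0) = -1797.48
Σ gᵢ = 9.9 + 19 = 28.9
Vm = -1797.48 / 28.9 = -62.20 mV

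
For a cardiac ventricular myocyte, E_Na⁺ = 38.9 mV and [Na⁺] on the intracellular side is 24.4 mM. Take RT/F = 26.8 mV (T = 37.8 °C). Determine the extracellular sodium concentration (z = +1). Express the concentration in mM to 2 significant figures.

100 mM

Nernst: E = (26.8/1) · ln([out]/[in]), so ln([out]/[in]) = 38.9 × 1 / 26.8 = 1.4515.
[out]/[in] = e^(1.4515) = 4.269.
[out] = 4.269 × 24.4 = 104.2 mM.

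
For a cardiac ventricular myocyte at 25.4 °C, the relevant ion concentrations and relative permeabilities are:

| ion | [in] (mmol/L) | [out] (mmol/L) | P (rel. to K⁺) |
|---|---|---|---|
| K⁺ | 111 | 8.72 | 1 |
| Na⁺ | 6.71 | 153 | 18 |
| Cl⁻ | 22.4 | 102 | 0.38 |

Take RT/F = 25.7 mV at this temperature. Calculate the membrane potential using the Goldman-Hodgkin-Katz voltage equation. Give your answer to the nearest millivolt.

Vm = 25.7 · ln[(Σ P·[cation]ₒ + Σ P·[anion]ᵢ) / (Σ P·[cation]ᵢ + Σ P·[anion]ₒ)]
Numerator = 1×8.72 + 18×153 + 0.38×22.4 = 2771
Denominator = 1×111 + 18×6.71 + 0.38×102 = 270.5
Vm = 25.7 · ln(10.243) = 25.7 × (2.3266) = 59.79 mV

60 mV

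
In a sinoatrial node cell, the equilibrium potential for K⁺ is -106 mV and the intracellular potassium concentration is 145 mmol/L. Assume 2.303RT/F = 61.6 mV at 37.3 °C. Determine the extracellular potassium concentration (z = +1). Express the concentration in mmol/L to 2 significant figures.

2.8 mmol/L

Nernst: E = (61.6/1) · log₁₀([out]/[in]), so log₁₀([out]/[in]) = -106.0 × 1 / 61.6 = -1.7208.
[out]/[in] = 10^(-1.7208) = 0.01902.
[out] = 0.01902 × 145 = 2.758 mmol/L.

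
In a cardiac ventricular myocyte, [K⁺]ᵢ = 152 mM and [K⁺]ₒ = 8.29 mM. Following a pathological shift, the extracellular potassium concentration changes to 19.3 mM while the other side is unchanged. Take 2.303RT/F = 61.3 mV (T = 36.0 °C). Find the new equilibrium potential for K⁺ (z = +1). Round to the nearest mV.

-55 mV

After the shift: [K⁺]_out = 19.3, [K⁺]_in = 152 mM.
E_new = (61.3/1)·log₁₀(19.3/152) = 61.30 · (-0.8963) = -54.94 mV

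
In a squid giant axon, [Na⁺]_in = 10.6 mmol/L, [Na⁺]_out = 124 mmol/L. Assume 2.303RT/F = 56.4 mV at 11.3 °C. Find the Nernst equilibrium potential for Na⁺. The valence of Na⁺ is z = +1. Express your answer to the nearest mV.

E = (56.4/z) · log₁₀([Na⁺]_out/[Na⁺]_in) with z = +1.
= (56.4/1) · log₁₀(124/10.6) = 56.40 · log₁₀(11.7)
= 56.40 · (1.0681) = 60.24 mV

60 mV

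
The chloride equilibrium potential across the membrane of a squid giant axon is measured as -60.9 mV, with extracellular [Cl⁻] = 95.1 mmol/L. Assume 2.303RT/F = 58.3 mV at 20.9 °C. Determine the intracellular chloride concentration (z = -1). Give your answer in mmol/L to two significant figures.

8.6 mmol/L

Nernst: E = (58.3/-1) · log₁₀([out]/[in]), so log₁₀([out]/[in]) = -60.9 × -1 / 58.3 = 1.0446.
[out]/[in] = 10^(1.0446) = 11.08.
[in] = 95.1 / 11.08 = 8.582 mmol/L.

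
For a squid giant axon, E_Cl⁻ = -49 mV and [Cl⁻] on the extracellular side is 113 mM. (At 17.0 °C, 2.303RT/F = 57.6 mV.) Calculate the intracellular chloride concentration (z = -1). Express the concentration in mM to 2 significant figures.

16 mM

Nernst: E = (57.6/-1) · log₁₀([out]/[in]), so log₁₀([out]/[in]) = -49.0 × -1 / 57.6 = 0.8507.
[out]/[in] = 10^(0.8507) = 7.091.
[in] = 113 / 7.091 = 15.94 mM.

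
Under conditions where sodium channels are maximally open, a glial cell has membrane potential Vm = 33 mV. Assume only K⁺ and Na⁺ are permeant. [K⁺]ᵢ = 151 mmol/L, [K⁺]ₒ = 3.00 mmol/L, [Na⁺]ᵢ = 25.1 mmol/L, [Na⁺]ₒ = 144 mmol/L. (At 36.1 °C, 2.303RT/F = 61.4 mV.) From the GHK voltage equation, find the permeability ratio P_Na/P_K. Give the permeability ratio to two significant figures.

9.0

Let α = P_Na/P_K. GHK: Vm = 61.4·log₁₀[(Kₒ + α·Naₒ)/(Kᵢ + α·Naᵢ)].
10^(Vm/61.4) = 10^(33.0/61.4) = 3.4471
So 3.4471·(Kᵢ + α·Naᵢ) = Kₒ + α·Naₒ → α = (3.4471·151.0 − 3.0) / (144.0 − 3.4471·25.1)
α = (520.5 − 3.0) / (144.0 − 86.52) = 517.5/57.48 = 9.004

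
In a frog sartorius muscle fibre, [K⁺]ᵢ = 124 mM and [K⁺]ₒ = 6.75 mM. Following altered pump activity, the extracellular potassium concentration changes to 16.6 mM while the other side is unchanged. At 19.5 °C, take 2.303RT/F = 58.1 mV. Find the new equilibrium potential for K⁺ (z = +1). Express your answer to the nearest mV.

After the shift: [K⁺]_out = 16.6, [K⁺]_in = 124 mM.
E_new = (58.1/1)·log₁₀(16.6/124) = 58.10 · (-0.8733) = -50.74 mV

-51 mV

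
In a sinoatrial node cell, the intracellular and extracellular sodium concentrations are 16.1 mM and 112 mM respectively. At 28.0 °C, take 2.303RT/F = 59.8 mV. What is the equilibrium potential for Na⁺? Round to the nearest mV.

E = (59.8/z) · log₁₀([Na⁺]_out/[Na⁺]_in) with z = +1.
= (59.8/1) · log₁₀(112/16.1) = 59.80 · log₁₀(6.957)
= 59.80 · (0.8424) = 50.38 mV

50 mV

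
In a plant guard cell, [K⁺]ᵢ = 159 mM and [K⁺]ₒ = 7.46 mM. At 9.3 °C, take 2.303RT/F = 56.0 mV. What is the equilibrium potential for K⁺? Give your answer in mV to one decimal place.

E = (56.0/z) · log₁₀([K⁺]_out/[K⁺]_in) with z = +1.
= (56.0/1) · log₁₀(7.46/159) = 56.00 · log₁₀(0.04692)
= 56.00 · (-1.3287) = -74.40 mV

-74.4 mV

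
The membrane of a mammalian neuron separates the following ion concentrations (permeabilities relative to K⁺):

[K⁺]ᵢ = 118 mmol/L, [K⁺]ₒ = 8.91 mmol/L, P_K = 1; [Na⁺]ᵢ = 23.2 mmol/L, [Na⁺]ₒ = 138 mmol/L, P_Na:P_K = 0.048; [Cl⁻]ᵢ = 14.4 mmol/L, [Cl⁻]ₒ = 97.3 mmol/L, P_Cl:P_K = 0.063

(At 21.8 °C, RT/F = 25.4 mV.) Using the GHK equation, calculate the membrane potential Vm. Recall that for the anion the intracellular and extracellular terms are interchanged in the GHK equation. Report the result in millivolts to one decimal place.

Vm = 25.4 · ln[(Σ P·[cation]ₒ + Σ P·[anion]ᵢ) / (Σ P·[cation]ᵢ + Σ P·[anion]ₒ)]
Numerator = 1×8.91 + 0.048×138 + 0.063×14.4 = 16.44
Denominator = 1×118 + 0.048×23.2 + 0.063×97.3 = 125.2
Vm = 25.4 · ln(0.13127) = 25.4 × (-2.0305) = -51.57 mV

-51.6 mV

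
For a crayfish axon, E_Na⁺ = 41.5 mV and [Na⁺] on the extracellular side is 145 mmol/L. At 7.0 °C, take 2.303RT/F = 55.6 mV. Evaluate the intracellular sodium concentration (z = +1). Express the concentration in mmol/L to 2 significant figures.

26 mmol/L

Nernst: E = (55.6/1) · log₁₀([out]/[in]), so log₁₀([out]/[in]) = 41.5 × 1 / 55.6 = 0.7464.
[out]/[in] = 10^(0.7464) = 5.577.
[in] = 145 / 5.577 = 26 mmol/L.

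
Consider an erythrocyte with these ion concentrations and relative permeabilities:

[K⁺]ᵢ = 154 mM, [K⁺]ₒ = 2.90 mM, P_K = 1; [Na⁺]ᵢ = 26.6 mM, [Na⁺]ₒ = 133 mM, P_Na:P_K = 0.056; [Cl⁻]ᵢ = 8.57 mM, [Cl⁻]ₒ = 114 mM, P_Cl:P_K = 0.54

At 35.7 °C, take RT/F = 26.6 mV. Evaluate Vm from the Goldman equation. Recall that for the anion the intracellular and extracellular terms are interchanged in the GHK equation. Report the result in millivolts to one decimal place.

Vm = 26.6 · ln[(Σ P·[cation]ₒ + Σ P·[anion]ᵢ) / (Σ P·[cation]ᵢ + Σ P·[anion]ₒ)]
Numerator = 1×2.90 + 0.056×133 + 0.54×8.57 = 14.98
Denominator = 1×154 + 0.056×26.6 + 0.54×114 = 217
Vm = 26.6 · ln(0.068997) = 26.6 × (-2.6737) = -71.12 mV

-71.1 mV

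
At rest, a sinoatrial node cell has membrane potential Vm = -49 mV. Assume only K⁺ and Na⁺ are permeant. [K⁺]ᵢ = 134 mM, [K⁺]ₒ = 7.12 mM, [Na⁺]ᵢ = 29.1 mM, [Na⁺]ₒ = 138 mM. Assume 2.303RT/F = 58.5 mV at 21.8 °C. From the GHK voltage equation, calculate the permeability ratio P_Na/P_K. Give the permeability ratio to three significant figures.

Let α = P_Na/P_K. GHK: Vm = 58.5·log₁₀[(Kₒ + α·Naₒ)/(Kᵢ + α·Naᵢ)].
10^(Vm/58.5) = 10^(-49.0/58.5) = 0.14534
So 0.14534·(Kᵢ + α·Naᵢ) = Kₒ + α·Naₒ → α = (0.14534·134.0 − 7.12) / (138.0 − 0.14534·29.1)
α = (19.48 − 7.12) / (138.0 − 4.229) = 12.36/133.8 = 0.09237

0.0924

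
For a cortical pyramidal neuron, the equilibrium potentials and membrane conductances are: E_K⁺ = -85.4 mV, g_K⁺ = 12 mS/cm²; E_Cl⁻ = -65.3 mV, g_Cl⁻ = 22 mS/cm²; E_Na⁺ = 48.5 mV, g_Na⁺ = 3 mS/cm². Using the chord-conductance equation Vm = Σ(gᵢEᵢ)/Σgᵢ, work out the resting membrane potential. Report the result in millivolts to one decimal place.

-62.6 mV

Σ gᵢEᵢ = 12·(-85.4) + 22·(-65.3) + 3·(48.5) = -2315.90
Σ gᵢ = 12 + 22 + 3 = 37
Vm = -2315.90 / 37 = -62.59 mV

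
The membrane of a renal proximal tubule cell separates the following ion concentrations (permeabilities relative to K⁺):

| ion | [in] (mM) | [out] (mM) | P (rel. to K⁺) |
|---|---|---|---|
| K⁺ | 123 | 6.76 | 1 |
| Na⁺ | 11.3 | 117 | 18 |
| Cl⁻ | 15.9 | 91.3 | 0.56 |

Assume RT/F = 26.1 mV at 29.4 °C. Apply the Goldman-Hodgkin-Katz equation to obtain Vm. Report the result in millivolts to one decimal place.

45.1 mV

Vm = 26.1 · ln[(Σ P·[cation]ₒ + Σ P·[anion]ᵢ) / (Σ P·[cation]ᵢ + Σ P·[anion]ₒ)]
Numerator = 1×6.76 + 18×117 + 0.56×15.9 = 2122
Denominator = 1×123 + 18×11.3 + 0.56×91.3 = 377.5
Vm = 26.1 · ln(5.6199) = 26.1 × (1.7263) = 45.06 mV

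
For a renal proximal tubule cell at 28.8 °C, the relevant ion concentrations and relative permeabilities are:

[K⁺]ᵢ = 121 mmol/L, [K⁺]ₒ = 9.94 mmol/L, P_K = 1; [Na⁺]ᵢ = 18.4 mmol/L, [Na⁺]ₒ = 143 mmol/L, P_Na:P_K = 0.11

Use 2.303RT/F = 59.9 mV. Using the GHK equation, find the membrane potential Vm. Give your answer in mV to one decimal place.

-40.8 mV

Vm = 59.9 · log₁₀[(Σ P·[cation]ₒ + Σ P·[anion]ᵢ) / (Σ P·[cation]ᵢ + Σ P·[anion]ₒ)]
Numerator = 1×9.94 + 0.11×143 = 25.67
Denominator = 1×121 + 0.11×18.4 = 123
Vm = 59.9 · log₁₀(0.20866) = 59.9 × (-0.6806) = -40.77 mV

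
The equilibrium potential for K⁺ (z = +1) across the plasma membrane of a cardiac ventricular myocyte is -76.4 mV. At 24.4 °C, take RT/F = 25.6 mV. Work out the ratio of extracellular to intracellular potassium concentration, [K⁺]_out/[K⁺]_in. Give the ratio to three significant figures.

0.0506

ln([out]/[in]) = E·z/(25.6) = -76.4 × 1 / 25.6 = -2.9844
[out]/[in] = e^(-2.9844) = 0.05057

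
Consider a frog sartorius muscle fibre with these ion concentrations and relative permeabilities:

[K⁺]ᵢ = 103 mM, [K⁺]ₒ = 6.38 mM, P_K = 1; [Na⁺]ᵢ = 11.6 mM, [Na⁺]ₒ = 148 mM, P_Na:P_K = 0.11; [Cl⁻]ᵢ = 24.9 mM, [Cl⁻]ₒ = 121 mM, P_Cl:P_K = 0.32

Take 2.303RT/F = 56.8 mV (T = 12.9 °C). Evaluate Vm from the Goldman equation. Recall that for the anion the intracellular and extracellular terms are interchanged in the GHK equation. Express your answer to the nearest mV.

Vm = 56.8 · log₁₀[(Σ P·[cation]ₒ + Σ P·[anion]ᵢ) / (Σ P·[cation]ᵢ + Σ P·[anion]ₒ)]
Numerator = 1×6.38 + 0.11×148 + 0.32×24.9 = 30.63
Denominator = 1×103 + 0.11×11.6 + 0.32×121 = 143
Vm = 56.8 · log₁₀(0.21419) = 56.8 × (-0.6692) = -38.01 mV

-38 mV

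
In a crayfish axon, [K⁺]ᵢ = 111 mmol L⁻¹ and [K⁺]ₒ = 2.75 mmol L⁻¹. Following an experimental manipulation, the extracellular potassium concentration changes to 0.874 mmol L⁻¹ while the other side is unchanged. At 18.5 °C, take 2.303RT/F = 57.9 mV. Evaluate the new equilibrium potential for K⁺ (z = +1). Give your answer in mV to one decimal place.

-121.8 mV

After the shift: [K⁺]_out = 0.874, [K⁺]_in = 111 mmol L⁻¹.
E_new = (57.9/1)·log₁₀(0.874/111) = 57.90 · (-2.1038) = -121.81 mV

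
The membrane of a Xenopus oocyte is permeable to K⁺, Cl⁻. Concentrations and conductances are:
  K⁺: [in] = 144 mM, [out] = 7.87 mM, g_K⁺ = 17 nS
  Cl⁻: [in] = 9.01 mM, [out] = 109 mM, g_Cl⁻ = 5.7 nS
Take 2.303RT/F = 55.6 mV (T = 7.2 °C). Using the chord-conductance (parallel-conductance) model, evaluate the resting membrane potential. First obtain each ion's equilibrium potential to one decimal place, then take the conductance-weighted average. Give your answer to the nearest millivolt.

E_K⁺ = (55.6/1)·log₁₀(7.87/144) = -70.2 mV
E_Cl⁻ = (55.6/-1)·log₁₀(109/9.01) = -60.2 mV
Vm = (Σ gᵢEᵢ)/(Σ gᵢ) = (17·-70.2 + 5.7·-60.2) / (17 + 5.7)
= -1536.54 / 22.7 = -67.69 mV

-68 mV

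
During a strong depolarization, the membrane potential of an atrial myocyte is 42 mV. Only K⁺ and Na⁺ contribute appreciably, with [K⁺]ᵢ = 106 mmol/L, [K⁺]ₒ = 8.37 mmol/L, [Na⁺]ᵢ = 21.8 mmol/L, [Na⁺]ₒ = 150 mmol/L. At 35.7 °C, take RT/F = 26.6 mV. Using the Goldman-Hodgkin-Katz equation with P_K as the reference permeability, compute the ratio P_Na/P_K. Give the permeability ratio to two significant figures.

Let α = P_Na/P_K. GHK: Vm = 26.6·ln[(Kₒ + α·Naₒ)/(Kᵢ + α·Naᵢ)].
e^(Vm/26.6) = e^(42.0/26.6) = 4.8498
So 4.8498·(Kᵢ + α·Naᵢ) = Kₒ + α·Naₒ → α = (4.8498·106.0 − 8.37) / (150.0 − 4.8498·21.8)
α = (514.1 − 8.37) / (150.0 − 105.7) = 505.7/44.27 = 11.42

11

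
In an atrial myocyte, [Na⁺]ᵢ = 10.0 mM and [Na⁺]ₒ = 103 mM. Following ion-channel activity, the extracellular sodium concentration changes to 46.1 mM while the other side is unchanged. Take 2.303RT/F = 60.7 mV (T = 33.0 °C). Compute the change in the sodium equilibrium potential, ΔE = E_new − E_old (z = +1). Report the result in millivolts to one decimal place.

-21.2 mV

E_old = (60.7/1)·log₁₀(103/10.0) = 61.48 mV
E_new = (60.7/1)·log₁₀(46.1/10.0) = 40.29 mV
ΔE = 40.29 − (61.48) = -21.19 mV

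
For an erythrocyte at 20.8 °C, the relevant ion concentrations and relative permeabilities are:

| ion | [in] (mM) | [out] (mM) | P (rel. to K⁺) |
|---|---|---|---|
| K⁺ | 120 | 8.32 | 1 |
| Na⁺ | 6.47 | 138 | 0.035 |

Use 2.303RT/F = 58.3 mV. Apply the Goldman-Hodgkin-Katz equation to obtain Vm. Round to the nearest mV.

-56 mV

Vm = 58.3 · log₁₀[(Σ P·[cation]ₒ + Σ P·[anion]ᵢ) / (Σ P·[cation]ᵢ + Σ P·[anion]ₒ)]
Numerator = 1×8.32 + 0.035×138 = 13.15
Denominator = 1×120 + 0.035×6.47 = 120.2
Vm = 58.3 · log₁₀(0.10938) = 58.3 × (-0.9611) = -56.03 mV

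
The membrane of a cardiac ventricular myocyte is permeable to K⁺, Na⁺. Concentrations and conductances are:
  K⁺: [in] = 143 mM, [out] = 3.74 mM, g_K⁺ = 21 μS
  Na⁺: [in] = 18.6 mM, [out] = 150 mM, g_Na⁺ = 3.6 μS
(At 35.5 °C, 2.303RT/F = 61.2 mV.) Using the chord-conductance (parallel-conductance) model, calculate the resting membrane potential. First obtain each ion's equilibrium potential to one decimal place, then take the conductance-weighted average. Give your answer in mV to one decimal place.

E_K⁺ = (61.2/1)·log₁₀(3.74/143) = -96.8 mV
E_Na⁺ = (61.2/1)·log₁₀(150/18.6) = 55.5 mV
Vm = (Σ gᵢEᵢ)/(Σ gᵢ) = (21·-96.8 + 3.6·55.5) / (21 + 3.6)
= -1833.00 / 24.6 = -74.51 mV

-74.5 mV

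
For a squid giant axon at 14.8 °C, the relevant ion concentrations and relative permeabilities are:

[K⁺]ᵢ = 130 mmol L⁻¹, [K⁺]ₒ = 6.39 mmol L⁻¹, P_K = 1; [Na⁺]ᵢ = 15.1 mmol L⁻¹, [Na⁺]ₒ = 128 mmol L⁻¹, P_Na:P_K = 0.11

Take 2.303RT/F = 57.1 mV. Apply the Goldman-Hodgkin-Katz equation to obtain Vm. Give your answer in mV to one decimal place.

Vm = 57.1 · log₁₀[(Σ P·[cation]ₒ + Σ P·[anion]ᵢ) / (Σ P·[cation]ᵢ + Σ P·[anion]ₒ)]
Numerator = 1×6.39 + 0.11×128 = 20.47
Denominator = 1×130 + 0.11×15.1 = 131.7
Vm = 57.1 · log₁₀(0.15548) = 57.1 × (-0.8083) = -46.16 mV

-46.2 mV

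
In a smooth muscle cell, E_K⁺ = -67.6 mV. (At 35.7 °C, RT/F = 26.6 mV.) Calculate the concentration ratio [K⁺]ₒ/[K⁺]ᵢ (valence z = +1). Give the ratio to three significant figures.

0.0788

ln([out]/[in]) = E·z/(26.6) = -67.6 × 1 / 26.6 = -2.5414
[out]/[in] = e^(-2.5414) = 0.07876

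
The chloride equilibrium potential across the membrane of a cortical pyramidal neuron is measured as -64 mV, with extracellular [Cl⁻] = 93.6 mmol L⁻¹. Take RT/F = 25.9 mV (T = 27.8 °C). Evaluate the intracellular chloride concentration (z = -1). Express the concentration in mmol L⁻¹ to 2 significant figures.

7.9 mmol L⁻¹

Nernst: E = (25.9/-1) · ln([out]/[in]), so ln([out]/[in]) = -64.0 × -1 / 25.9 = 2.4710.
[out]/[in] = e^(2.4710) = 11.83.
[in] = 93.6 / 11.83 = 7.909 mmol L⁻¹.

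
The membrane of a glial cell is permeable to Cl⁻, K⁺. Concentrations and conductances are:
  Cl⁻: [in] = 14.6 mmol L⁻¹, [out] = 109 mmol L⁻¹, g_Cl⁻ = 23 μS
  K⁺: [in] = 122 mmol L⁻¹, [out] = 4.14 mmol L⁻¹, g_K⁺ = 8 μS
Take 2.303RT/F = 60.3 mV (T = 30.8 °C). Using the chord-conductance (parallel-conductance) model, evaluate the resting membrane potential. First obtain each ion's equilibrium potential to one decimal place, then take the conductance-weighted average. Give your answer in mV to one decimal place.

-61.9 mV

E_Cl⁻ = (60.3/-1)·log₁₀(109/14.6) = -52.6 mV
E_K⁺ = (60.3/1)·log₁₀(4.14/122) = -88.6 mV
Vm = (Σ gᵢEᵢ)/(Σ gᵢ) = (23·-52.6 + 8·-88.6) / (23 + 8)
= -1918.60 / 31 = -61.89 mV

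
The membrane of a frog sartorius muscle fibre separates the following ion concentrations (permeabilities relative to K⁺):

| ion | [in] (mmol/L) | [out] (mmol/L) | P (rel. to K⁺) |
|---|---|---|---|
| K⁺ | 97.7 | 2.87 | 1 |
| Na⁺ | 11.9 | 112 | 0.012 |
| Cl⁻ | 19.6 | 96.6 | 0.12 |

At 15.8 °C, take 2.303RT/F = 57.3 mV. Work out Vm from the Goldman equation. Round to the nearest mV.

Vm = 57.3 · log₁₀[(Σ P·[cation]ₒ + Σ P·[anion]ᵢ) / (Σ P·[cation]ᵢ + Σ P·[anion]ₒ)]
Numerator = 1×2.87 + 0.012×112 + 0.12×19.6 = 6.566
Denominator = 1×97.7 + 0.012×11.9 + 0.12×96.6 = 109.4
Vm = 57.3 · log₁₀(0.059999) = 57.3 × (-1.2219) = -70.01 mV

-70 mV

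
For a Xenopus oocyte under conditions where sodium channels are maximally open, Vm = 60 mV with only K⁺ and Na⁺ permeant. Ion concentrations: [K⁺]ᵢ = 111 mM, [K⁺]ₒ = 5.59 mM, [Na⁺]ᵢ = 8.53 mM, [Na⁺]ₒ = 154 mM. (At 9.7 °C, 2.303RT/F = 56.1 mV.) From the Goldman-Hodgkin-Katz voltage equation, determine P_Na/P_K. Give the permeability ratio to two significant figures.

24

Let α = P_Na/P_K. GHK: Vm = 56.1·log₁₀[(Kₒ + α·Naₒ)/(Kᵢ + α·Naᵢ)].
10^(Vm/56.1) = 10^(60.0/56.1) = 11.736
So 11.736·(Kᵢ + α·Naᵢ) = Kₒ + α·Naₒ → α = (11.736·111.0 − 5.59) / (154.0 − 11.736·8.53)
α = (1303 − 5.59) / (154.0 − 100.1) = 1297/53.89 = 24.07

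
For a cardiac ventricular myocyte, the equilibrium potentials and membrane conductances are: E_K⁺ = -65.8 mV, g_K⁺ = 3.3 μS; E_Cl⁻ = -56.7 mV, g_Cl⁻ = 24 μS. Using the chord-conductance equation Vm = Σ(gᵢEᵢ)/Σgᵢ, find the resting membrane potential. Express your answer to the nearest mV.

Σ gᵢEᵢ = 3.3·(-65.8) + 24·(-56.7) = -1577.94
Σ gᵢ = 3.3 + 24 = 27.3
Vm = -1577.94 / 27.3 = -57.80 mV

-58 mV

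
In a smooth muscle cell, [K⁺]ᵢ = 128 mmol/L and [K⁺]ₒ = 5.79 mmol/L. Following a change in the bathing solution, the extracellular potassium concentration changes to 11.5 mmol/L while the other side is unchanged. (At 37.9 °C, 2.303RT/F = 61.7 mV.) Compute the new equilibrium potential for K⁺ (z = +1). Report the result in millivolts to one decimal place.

-64.6 mV

After the shift: [K⁺]_out = 11.5, [K⁺]_in = 128 mmol/L.
E_new = (61.7/1)·log₁₀(11.5/128) = 61.70 · (-1.0465) = -64.57 mV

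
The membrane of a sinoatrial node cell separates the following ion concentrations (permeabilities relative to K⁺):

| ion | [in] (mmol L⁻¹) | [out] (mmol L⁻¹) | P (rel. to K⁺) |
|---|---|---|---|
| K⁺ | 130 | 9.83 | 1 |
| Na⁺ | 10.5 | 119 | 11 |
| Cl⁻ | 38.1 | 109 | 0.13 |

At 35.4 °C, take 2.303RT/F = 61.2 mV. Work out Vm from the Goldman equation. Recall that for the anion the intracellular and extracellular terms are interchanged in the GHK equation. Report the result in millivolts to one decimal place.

43.3 mV

Vm = 61.2 · log₁₀[(Σ P·[cation]ₒ + Σ P·[anion]ᵢ) / (Σ P·[cation]ᵢ + Σ P·[anion]ₒ)]
Numerator = 1×9.83 + 11×119 + 0.13×38.1 = 1324
Denominator = 1×130 + 11×10.5 + 0.13×109 = 259.7
Vm = 61.2 · log₁₀(5.0979) = 61.2 × (0.7074) = 43.29 mV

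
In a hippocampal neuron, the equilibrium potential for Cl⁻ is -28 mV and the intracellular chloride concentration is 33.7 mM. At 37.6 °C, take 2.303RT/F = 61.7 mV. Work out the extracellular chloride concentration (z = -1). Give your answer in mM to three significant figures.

Nernst: E = (61.7/-1) · log₁₀([out]/[in]), so log₁₀([out]/[in]) = -28.0 × -1 / 61.7 = 0.4538.
[out]/[in] = 10^(0.4538) = 2.843.
[out] = 2.843 × 33.7 = 95.82 mM.

95.8 mM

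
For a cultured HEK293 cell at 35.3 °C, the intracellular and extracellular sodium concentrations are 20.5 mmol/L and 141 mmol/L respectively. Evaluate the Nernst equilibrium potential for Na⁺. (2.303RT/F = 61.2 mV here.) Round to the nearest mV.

E = (61.2/z) · log₁₀([Na⁺]_out/[Na⁺]_in) with z = +1.
= (61.2/1) · log₁₀(141/20.5) = 61.20 · log₁₀(6.878)
= 61.20 · (0.8375) = 51.25 mV

51 mV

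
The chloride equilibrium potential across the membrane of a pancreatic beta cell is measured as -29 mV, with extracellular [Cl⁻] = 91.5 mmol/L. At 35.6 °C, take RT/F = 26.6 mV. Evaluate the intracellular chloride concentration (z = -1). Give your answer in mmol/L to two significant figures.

31 mmol/L

Nernst: E = (26.6/-1) · ln([out]/[in]), so ln([out]/[in]) = -29.0 × -1 / 26.6 = 1.0902.
[out]/[in] = e^(1.0902) = 2.975.
[in] = 91.5 / 2.975 = 30.76 mmol/L.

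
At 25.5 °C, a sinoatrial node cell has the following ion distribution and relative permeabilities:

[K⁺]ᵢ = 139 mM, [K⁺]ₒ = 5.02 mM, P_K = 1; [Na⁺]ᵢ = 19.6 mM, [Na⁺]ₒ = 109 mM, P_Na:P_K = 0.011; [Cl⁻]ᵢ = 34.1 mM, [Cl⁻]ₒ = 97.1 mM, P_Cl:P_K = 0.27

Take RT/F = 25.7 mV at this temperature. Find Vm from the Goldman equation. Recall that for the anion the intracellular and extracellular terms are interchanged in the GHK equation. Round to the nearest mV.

Vm = 25.7 · ln[(Σ P·[cation]ₒ + Σ P·[anion]ᵢ) / (Σ P·[cation]ᵢ + Σ P·[anion]ₒ)]
Numerator = 1×5.02 + 0.011×109 + 0.27×34.1 = 15.43
Denominator = 1×139 + 0.011×19.6 + 0.27×97.1 = 165.4
Vm = 25.7 · ln(0.093246) = 25.7 × (-2.3725) = -60.97 mV

-61 mV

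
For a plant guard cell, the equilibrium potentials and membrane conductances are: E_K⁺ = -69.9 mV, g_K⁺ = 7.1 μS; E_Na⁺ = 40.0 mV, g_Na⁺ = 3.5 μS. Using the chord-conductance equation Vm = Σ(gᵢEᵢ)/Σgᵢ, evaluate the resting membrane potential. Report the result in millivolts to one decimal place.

Σ gᵢEᵢ = 7.1·(-69.9) + 3.5·(40.0) = -356.29
Σ gᵢ = 7.1 + 3.5 = 10.6
Vm = -356.29 / 10.6 = -33.61 mV

-33.6 mV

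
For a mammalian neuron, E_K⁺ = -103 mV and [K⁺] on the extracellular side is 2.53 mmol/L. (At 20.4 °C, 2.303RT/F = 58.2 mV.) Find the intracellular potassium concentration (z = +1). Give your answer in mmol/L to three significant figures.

Nernst: E = (58.2/1) · log₁₀([out]/[in]), so log₁₀([out]/[in]) = -103.0 × 1 / 58.2 = -1.7698.
[out]/[in] = 10^(-1.7698) = 0.01699.
[in] = 2.53 / 0.01699 = 148.9 mmol/L.

149 mmol/L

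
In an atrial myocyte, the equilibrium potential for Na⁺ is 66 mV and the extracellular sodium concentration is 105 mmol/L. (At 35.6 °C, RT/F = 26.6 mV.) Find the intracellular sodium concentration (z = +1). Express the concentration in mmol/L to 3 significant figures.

Nernst: E = (26.6/1) · ln([out]/[in]), so ln([out]/[in]) = 66.0 × 1 / 26.6 = 2.4812.
[out]/[in] = e^(2.4812) = 11.96.
[in] = 105 / 11.96 = 8.782 mmol/L.

8.78 mmol/L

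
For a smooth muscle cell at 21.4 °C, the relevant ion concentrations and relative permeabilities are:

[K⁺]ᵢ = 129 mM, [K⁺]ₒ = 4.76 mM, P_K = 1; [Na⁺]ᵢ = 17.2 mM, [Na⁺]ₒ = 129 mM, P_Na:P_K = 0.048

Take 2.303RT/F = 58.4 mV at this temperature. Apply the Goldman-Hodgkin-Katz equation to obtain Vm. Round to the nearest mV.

-63 mV

Vm = 58.4 · log₁₀[(Σ P·[cation]ₒ + Σ P·[anion]ᵢ) / (Σ P·[cation]ᵢ + Σ P·[anion]ₒ)]
Numerator = 1×4.76 + 0.048×129 = 10.95
Denominator = 1×129 + 0.048×17.2 = 129.8
Vm = 58.4 · log₁₀(0.084359) = 58.4 × (-1.0739) = -62.71 mV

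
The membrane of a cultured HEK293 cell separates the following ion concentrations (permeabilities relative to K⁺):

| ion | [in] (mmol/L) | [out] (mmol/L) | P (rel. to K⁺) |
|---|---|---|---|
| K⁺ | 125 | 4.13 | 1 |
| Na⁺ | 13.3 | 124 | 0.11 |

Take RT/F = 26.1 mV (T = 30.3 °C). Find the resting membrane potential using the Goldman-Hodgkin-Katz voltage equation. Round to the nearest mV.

-51 mV

Vm = 26.1 · ln[(Σ P·[cation]ₒ + Σ P·[anion]ᵢ) / (Σ P·[cation]ᵢ + Σ P·[anion]ₒ)]
Numerator = 1×4.13 + 0.11×124 = 17.77
Denominator = 1×125 + 0.11×13.3 = 126.5
Vm = 26.1 · ln(0.14052) = 26.1 × (-1.9624) = -51.22 mV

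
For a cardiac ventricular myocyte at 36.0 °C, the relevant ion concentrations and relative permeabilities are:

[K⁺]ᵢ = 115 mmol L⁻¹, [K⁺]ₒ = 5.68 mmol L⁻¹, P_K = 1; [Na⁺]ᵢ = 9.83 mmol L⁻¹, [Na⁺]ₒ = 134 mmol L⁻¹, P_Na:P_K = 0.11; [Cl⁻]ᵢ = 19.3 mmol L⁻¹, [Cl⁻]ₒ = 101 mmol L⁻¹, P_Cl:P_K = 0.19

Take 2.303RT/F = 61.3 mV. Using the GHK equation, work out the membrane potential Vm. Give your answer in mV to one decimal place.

Vm = 61.3 · log₁₀[(Σ P·[cation]ₒ + Σ P·[anion]ᵢ) / (Σ P·[cation]ᵢ + Σ P·[anion]ₒ)]
Numerator = 1×5.68 + 0.11×134 + 0.19×19.3 = 24.09
Denominator = 1×115 + 0.11×9.83 + 0.19×101 = 135.3
Vm = 61.3 · log₁₀(0.17806) = 61.3 × (-0.7494) = -45.94 mV

-45.9 mV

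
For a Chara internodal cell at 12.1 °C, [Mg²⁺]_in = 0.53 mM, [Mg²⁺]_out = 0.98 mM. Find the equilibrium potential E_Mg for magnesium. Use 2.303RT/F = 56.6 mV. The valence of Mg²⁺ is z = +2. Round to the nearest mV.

8 mV

E = (56.6/z) · log₁₀([Mg²⁺]_out/[Mg²⁺]_in) with z = +2.
= (56.6/2) · log₁₀(0.98/0.53) = 28.30 · log₁₀(1.849)
= 28.30 · (0.2670) = 7.55 mV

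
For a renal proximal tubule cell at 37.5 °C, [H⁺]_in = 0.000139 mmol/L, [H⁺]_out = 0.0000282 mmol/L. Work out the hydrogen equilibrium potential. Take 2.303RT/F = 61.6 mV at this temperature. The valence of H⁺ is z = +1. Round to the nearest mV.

E = (61.6/z) · log₁₀([H⁺]_out/[H⁺]_in) with z = +1.
= (61.6/1) · log₁₀(0.0000282/0.000139) = 61.60 · log₁₀(0.2029)
= 61.60 · (-0.6928) = -42.67 mV

-43 mV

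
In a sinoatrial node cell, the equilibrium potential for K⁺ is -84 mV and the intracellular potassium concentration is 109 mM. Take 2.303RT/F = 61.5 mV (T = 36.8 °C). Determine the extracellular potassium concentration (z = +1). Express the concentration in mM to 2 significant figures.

Nernst: E = (61.5/1) · log₁₀([out]/[in]), so log₁₀([out]/[in]) = -84.0 × 1 / 61.5 = -1.3659.
[out]/[in] = 10^(-1.3659) = 0.04307.
[out] = 0.04307 × 109 = 4.694 mM.

4.7 mM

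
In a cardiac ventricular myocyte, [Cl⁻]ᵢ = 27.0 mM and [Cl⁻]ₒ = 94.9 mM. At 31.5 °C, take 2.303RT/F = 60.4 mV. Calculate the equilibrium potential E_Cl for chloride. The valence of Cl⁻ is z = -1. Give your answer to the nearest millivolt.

-33 mV

E = (60.4/z) · log₁₀([Cl⁻]_out/[Cl⁻]_in) with z = -1.
For an anion, dividing by z = -1 reverses the sign.
= (60.4/-1) · log₁₀(94.9/27.0) = -60.40 · log₁₀(3.515)
= -60.40 · (0.5459) = -32.97 mV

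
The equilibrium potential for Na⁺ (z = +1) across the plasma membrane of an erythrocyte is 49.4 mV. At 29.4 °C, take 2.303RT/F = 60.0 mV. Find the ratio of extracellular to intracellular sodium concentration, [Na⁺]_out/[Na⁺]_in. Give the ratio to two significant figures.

6.7

log₁₀([out]/[in]) = E·z/(60.0) = 49.4 × 1 / 60.0 = 0.8233
[out]/[in] = 10^(0.8233) = 6.658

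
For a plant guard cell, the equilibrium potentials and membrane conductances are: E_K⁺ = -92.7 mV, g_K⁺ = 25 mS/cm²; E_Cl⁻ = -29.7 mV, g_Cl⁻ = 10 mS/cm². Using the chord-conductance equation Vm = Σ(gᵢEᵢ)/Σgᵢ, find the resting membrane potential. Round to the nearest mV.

Σ gᵢEᵢ = 25·(-92.7) + 10·(-29.7) = -2614.50
Σ gᵢ = 25 + 10 = 35
Vm = -2614.50 / 35 = -74.70 mV

-75 mV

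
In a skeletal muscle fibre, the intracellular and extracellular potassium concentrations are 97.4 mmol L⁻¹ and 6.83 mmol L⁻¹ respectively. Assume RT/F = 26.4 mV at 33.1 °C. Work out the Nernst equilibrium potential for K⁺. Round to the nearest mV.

-70 mV

E = (26.4/z) · ln([K⁺]_out/[K⁺]_in) with z = +1.
= (26.4/1) · ln(6.83/97.4) = 26.40 · ln(0.07012)
= 26.40 · (-2.6575) = -70.16 mV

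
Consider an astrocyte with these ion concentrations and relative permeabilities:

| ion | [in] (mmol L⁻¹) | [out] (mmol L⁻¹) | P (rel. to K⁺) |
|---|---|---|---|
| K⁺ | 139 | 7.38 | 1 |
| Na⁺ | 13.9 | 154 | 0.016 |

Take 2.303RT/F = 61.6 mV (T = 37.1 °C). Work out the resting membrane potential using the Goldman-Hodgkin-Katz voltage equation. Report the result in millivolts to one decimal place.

Vm = 61.6 · log₁₀[(Σ P·[cation]ₒ + Σ P·[anion]ᵢ) / (Σ P·[cation]ᵢ + Σ P·[anion]ₒ)]
Numerator = 1×7.38 + 0.016×154 = 9.844
Denominator = 1×139 + 0.016×13.9 = 139.2
Vm = 61.6 · log₁₀(0.070707) = 61.6 × (-1.1505) = -70.87 mV

-70.9 mV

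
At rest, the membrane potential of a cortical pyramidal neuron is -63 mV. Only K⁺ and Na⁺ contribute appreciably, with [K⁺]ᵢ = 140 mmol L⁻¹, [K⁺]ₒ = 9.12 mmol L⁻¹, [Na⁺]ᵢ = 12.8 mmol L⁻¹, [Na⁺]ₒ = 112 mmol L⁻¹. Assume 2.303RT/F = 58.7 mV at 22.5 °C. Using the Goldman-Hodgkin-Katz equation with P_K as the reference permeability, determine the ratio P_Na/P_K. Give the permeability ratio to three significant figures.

Let α = P_Na/P_K. GHK: Vm = 58.7·log₁₀[(Kₒ + α·Naₒ)/(Kᵢ + α·Naᵢ)].
10^(Vm/58.7) = 10^(-63.0/58.7) = 0.084478
So 0.084478·(Kᵢ + α·Naᵢ) = Kₒ + α·Naₒ → α = (0.084478·140.0 − 9.12) / (112.0 − 0.084478·12.8)
α = (11.83 − 9.12) / (112.0 − 1.081) = 2.707/110.9 = 0.02441

0.0244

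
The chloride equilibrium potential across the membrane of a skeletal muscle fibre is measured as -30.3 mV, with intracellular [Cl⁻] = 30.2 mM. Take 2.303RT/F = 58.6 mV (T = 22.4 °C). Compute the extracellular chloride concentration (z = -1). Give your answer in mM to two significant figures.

99 mM

Nernst: E = (58.6/-1) · log₁₀([out]/[in]), so log₁₀([out]/[in]) = -30.3 × -1 / 58.6 = 0.5171.
[out]/[in] = 10^(0.5171) = 3.289.
[out] = 3.289 × 30.2 = 99.33 mM.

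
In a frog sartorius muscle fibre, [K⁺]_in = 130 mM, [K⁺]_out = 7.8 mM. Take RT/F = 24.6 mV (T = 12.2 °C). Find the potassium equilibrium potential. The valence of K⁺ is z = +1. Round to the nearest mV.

E = (24.6/z) · ln([K⁺]_out/[K⁺]_in) with z = +1.
= (24.6/1) · ln(7.8/130) = 24.60 · ln(0.06)
= 24.60 · (-2.8134) = -69.21 mV

-69 mV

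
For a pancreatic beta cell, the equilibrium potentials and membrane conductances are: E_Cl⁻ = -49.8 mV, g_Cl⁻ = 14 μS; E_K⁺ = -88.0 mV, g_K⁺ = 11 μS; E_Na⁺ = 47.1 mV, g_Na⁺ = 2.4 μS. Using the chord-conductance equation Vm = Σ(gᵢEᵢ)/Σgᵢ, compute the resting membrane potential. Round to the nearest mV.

-57 mV

Σ gᵢEᵢ = 14·(-49.8) + 11·(-88.0) + 2.4·(47.1) = -1552.16
Σ gᵢ = 14 + 11 + 2.4 = 27.4
Vm = -1552.16 / 27.4 = -56.65 mV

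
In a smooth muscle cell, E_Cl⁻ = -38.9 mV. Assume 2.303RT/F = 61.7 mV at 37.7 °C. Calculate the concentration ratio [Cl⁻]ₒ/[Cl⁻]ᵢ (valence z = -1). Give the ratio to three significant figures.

log₁₀([out]/[in]) = E·z/(61.7) = -38.9 × -1 / 61.7 = 0.6305
[out]/[in] = 10^(0.6305) = 4.27

4.27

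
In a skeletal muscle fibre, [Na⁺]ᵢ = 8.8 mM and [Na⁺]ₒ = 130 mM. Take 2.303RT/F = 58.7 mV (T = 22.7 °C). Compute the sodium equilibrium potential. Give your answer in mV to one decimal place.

68.6 mV

E = (58.7/z) · log₁₀([Na⁺]_out/[Na⁺]_in) with z = +1.
= (58.7/1) · log₁₀(130/8.8) = 58.70 · log₁₀(14.77)
= 58.70 · (1.1695) = 68.65 mV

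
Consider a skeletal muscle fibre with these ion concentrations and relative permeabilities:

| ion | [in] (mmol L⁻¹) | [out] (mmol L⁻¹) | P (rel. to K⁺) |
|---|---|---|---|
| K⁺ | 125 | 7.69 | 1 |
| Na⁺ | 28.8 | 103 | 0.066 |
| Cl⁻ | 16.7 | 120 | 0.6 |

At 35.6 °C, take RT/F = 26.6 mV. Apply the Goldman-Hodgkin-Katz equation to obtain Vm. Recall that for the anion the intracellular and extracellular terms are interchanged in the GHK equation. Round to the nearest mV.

-56 mV

Vm = 26.6 · ln[(Σ P·[cation]ₒ + Σ P·[anion]ᵢ) / (Σ P·[cation]ᵢ + Σ P·[anion]ₒ)]
Numerator = 1×7.69 + 0.066×103 + 0.6×16.7 = 24.51
Denominator = 1×125 + 0.066×28.8 + 0.6×120 = 198.9
Vm = 26.6 · ln(0.12322) = 26.6 × (-2.0938) = -55.70 mV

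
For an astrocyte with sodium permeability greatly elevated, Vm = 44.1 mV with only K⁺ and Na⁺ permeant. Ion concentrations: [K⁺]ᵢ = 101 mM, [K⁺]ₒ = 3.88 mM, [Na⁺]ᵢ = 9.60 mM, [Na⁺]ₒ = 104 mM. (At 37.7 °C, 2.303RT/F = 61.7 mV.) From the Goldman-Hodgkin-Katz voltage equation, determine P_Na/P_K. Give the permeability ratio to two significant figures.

9.6

Let α = P_Na/P_K. GHK: Vm = 61.7·log₁₀[(Kₒ + α·Naₒ)/(Kᵢ + α·Naᵢ)].
10^(Vm/61.7) = 10^(44.1/61.7) = 5.185
So 5.185·(Kᵢ + α·Naᵢ) = Kₒ + α·Naₒ → α = (5.185·101.0 − 3.88) / (104.0 − 5.185·9.6)
α = (523.7 − 3.88) / (104.0 − 49.78) = 519.8/54.22 = 9.586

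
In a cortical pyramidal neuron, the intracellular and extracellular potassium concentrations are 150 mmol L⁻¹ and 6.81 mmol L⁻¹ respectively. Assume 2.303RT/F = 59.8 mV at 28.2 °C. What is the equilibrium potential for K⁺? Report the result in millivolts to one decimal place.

E = (59.8/z) · log₁₀([K⁺]_out/[K⁺]_in) with z = +1.
= (59.8/1) · log₁₀(6.81/150) = 59.80 · log₁₀(0.0454)
= 59.80 · (-1.3429) = -80.31 mV

-80.3 mV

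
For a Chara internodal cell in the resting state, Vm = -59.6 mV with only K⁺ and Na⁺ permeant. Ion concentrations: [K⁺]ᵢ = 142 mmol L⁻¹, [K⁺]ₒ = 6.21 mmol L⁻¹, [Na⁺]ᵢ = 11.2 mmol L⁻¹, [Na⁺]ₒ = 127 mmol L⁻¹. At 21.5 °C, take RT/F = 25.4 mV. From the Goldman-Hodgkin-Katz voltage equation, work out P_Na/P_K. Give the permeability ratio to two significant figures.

Let α = P_Na/P_K. GHK: Vm = 25.4·ln[(Kₒ + α·Naₒ)/(Kᵢ + α·Naᵢ)].
e^(Vm/25.4) = e^(-59.6/25.4) = 0.095708
So 0.095708·(Kᵢ + α·Naᵢ) = Kₒ + α·Naₒ → α = (0.095708·142.0 − 6.21) / (127.0 − 0.095708·11.2)
α = (13.59 − 6.21) / (127.0 − 1.072) = 7.38/125.9 = 0.05861

0.059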